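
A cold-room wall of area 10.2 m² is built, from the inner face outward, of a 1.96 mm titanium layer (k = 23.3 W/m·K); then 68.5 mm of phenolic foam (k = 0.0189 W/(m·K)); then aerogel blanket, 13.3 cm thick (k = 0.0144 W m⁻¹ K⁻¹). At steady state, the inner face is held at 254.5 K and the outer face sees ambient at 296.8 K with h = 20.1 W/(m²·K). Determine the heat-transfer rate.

Q = 33.4 W

Resistance network (inner→outer):
  R_titanium = L/(kA) = 0.00196/(23.3·10.2) = 8.247×10^-6 K/W
  R_phenolic foam = L/(kA) = 0.0685/(0.0189·10.2) = 0.3553 K/W
  R_aerogel blanket = L/(kA) = 0.133/(0.0144·10.2) = 0.9055 K/W
  R_conv,out = 1/(hA) = 1/(20.1·10.2) = 0.004878 K/W
ΣR = 8.247×10^-6 + 0.3553 + 0.9055 + 0.004878 = 1.266 K/W
Q = ΔT/ΣR = (254.5 K − 296.8 K)/1.266 = -33.4 W
(Negative Q ⇒ heat flows inward; heat gain = 33.4 W.)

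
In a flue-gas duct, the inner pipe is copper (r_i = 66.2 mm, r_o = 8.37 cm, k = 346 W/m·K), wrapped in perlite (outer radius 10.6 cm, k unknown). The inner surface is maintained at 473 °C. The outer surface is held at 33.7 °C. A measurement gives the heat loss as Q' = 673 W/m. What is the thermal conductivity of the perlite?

k = 0.0576 W/m·K

ΣR = ΔT/Q' = |473 − 33.7|/673 = 0.6527 m·K/W
Known resistances:
  R'_copper = ln(0.0837/0.0662)/(2πk) = 0.2346/(2π·346) = 1.079×10^-4 m·K/W
R_perlite = ΣR − ΣR_known = 0.6527 − 1.079×10^-4 = 0.6526 m·K/W
ln(r₂/r₁)/(2πk) = 0.6526 ⇒ k = 0.2362/(2π·0.6526) = 0.0576 W/m·K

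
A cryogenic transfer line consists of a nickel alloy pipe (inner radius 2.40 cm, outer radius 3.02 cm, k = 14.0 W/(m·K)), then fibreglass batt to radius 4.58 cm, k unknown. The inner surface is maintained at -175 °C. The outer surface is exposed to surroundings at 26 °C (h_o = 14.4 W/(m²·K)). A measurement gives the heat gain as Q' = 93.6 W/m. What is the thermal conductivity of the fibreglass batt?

k = 0.0348 W/m·K

ΣR = ΔT/Q' = |-175 − 26|/93.6 = 2.147 m·K/W
Known resistances:
  R'_nickel alloy = ln(0.0302/0.0240)/(2πk) = 0.2298/(2π·14.0) = 0.002612 m·K/W
  R'_conv,out = 1/(2πr h) = 1/(2π·0.0458·14.4) = 0.2413 m·K/W
R_fibreglass batt = ΣR − ΣR_known = 2.147 − 0.2439 = 1.903 m·K/W
ln(r₂/r₁)/(2πk) = 1.903 ⇒ k = 0.4164/(2π·1.903) = 0.0348 W/m·K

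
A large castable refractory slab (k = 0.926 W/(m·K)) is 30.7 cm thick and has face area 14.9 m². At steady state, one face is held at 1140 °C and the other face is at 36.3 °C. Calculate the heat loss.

Q = 49600 W

Q = kA·ΔT/L = 0.926 × 14.9 × |1140 °C − 36.3 °C| / 0.307 = 49600 W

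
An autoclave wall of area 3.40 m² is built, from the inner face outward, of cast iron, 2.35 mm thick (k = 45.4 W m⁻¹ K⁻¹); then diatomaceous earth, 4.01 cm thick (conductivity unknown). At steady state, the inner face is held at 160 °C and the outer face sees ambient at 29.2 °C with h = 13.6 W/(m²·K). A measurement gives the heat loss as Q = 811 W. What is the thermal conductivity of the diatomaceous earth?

k = 0.0845 W/m·K

ΣR = ΔT/Q = |160 − 29.2|/811 = 0.1613 K/W
Known resistances:
  R_cast iron = L/(kA) = 0.00235/(45.4·3.40) = 1.522×10^-5 K/W
  R_conv,out = 1/(hA) = 1/(13.6·3.40) = 0.02163 K/W
R_diatomaceous earth = ΣR − ΣR_known = 0.1613 − 0.02165 = 0.1396 K/W
L/(kA) = 0.1396 ⇒ k = 0.0401/(0.1396·3.40) = 0.0845 W/m·K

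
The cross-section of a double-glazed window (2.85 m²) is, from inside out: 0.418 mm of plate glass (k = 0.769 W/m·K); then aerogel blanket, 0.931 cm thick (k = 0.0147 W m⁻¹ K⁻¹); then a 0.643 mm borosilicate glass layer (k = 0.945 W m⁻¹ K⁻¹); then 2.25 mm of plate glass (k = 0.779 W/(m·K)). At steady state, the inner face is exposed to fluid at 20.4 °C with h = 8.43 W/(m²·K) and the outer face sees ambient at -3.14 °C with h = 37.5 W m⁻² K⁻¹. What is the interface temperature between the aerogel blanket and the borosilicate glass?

Resistance network (inner→outer):
  R_conv,in = 1/(hA) = 1/(8.43·2.85) = 0.04162 K/W
  R_plate glass = L/(kA) = 4.18×10^-4/(0.769·2.85) = 1.907×10^-4 K/W
  R_aerogel blanket = L/(kA) = 0.00931/(0.0147·2.85) = 0.2222 K/W
  R_borosilicate glass = L/(kA) = 6.43×10^-4/(0.945·2.85) = 2.387×10^-4 K/W
  R_plate glass = L/(kA) = 0.00225/(0.779·2.85) = 0.001013 K/W
  R_conv,out = 1/(hA) = 1/(37.5·2.85) = 0.009357 K/W
ΣR = 0.04162 + 1.907×10^-4 + 0.2222 + 2.387×10^-4 + 0.001013 + 0.009357 = 0.2746 K/W
Q = ΔT/ΣR = (20.4 °C − -3.14 °C)/0.2746 = 85.72 W
From the inner boundary to the aerogel blanket/borosilicate glass interface, ΣR_partial = 0.2640 K/W.
T_interface = T_in − Q·ΣR_partial = 20.4 °C − (85.72)(0.2640) = -2.23 °C

T = -2.23 °C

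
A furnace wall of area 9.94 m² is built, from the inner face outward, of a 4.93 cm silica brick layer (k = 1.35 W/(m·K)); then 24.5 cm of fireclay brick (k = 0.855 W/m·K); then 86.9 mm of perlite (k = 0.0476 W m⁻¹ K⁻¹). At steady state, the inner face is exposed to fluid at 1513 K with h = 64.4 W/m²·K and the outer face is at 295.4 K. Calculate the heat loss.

Resistance network (inner→outer):
  R_conv,in = 1/(hA) = 1/(64.4·9.94) = 0.001562 K/W
  R_silica brick = L/(kA) = 0.0493/(1.35·9.94) = 0.003674 K/W
  R_fireclay brick = L/(kA) = 0.245/(0.855·9.94) = 0.02883 K/W
  R_perlite = L/(kA) = 0.0869/(0.0476·9.94) = 0.1837 K/W
ΣR = 0.001562 + 0.003674 + 0.02883 + 0.1837 = 0.2178 K/W
Q = ΔT/ΣR = (1513 K − 295.4 K)/0.2178 = 5590 W

Q = 5590 W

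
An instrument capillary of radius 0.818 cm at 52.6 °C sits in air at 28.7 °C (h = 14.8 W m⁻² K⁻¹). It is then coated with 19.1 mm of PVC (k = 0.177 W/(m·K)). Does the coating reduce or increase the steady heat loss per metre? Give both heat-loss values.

Critical radius for a cylinder: r_cr = k/h = 0.0120 m = 1.20 cm.
Outer radius after coating: r₂ = 0.00818 + 0.0191 = 0.02728 m.
r₁ < r_cr < r₂: heat loss rises to a maximum at r_cr then falls. Whether the coating helps depends on whether Q(r₂) has dropped back below Q(r₁).
Bare: R = 1/(2πr₁h) = 1.315 m·K/W; Q = 23.9/1.315 = 18.2 W/m.
Coated: R = R_cond + R_conv = 1.477 m·K/W; Q = 23.9/1.477 = 16.2 W/m.

reduces: 18.2 → 16.2 W/m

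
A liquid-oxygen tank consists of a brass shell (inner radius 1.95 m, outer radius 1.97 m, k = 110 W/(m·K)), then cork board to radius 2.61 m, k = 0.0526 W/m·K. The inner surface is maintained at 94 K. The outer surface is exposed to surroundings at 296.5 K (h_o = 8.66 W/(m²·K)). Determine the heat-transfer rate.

Series thermal resistances, inner to outer:
  R_brass = (1/1.95 − 1/1.97)/(4πk) = 0.005206/(4π·110) = 3.766×10^-6 K/W
  R_cork board = (1/1.97 − 1/2.61)/(4πk) = 0.1245/(4π·0.0526) = 0.1883 K/W
  R_conv,out = 1/(4πr²h) = 1/(4π·2.61²·8.66) = 0.001349 K/W
ΣR = 3.766×10^-6 + 0.1883 + 0.001349 = 0.1897 K/W
Q = ΔT/ΣR = (94 K − 296.5 K)/0.1897 = -1070 W
(Negative Q ⇒ heat flows inward; heat gain = 1070 W.)

Q = 1070 W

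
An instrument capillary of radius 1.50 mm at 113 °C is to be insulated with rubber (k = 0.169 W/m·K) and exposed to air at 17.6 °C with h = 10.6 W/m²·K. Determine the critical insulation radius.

For a cylinder, r_cr = k_ins/h = 0.169/10.6 = 0.0159 m = 1.59 cm

r_cr = 1.59 cm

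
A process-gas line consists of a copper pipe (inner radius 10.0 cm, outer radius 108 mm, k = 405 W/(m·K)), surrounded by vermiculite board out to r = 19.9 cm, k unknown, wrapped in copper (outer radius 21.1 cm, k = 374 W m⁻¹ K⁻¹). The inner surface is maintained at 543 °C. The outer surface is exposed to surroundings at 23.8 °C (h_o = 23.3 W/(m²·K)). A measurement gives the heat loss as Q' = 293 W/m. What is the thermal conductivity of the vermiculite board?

k = 0.0559 W/m·K

ΣR = ΔT/Q' = |543 − 23.8|/293 = 1.772 m·K/W
Known resistances:
  R'_copper = ln(0.108/0.100)/(2πk) = 0.07696/(2π·405) = 3.024×10^-5 m·K/W
  R'_copper = ln(0.211/0.199)/(2πk) = 0.05855/(2π·374) = 2.492×10^-5 m·K/W
  R'_conv,out = 1/(2πr h) = 1/(2π·0.211·23.3) = 0.03237 m·K/W
R_vermiculite board = ΣR − ΣR_known = 1.772 − 0.03243 = 1.740 m·K/W
ln(r₂/r₁)/(2πk) = 1.740 ⇒ k = 0.6112/(2π·1.740) = 0.0559 W/m·K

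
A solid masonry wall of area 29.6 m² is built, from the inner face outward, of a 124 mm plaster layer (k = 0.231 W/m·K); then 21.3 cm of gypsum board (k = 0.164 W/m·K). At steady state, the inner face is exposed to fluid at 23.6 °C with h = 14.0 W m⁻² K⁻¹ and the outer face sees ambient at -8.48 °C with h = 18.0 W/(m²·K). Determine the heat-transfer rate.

Q = 484 W

Treat each layer as a resistance in series:
  R_conv,in = 1/(hA) = 1/(14.0·29.6) = 0.002413 K/W
  R_plaster = L/(kA) = 0.124/(0.231·29.6) = 0.01814 K/W
  R_gypsum board = L/(kA) = 0.213/(0.164·29.6) = 0.04388 K/W
  R_conv,out = 1/(hA) = 1/(18.0·29.6) = 0.001877 K/W
ΣR = 0.002413 + 0.01814 + 0.04388 + 0.001877 = 0.06631 K/W
Q = ΔT/ΣR = (23.6 °C − -8.48 °C)/0.06631 = 484 W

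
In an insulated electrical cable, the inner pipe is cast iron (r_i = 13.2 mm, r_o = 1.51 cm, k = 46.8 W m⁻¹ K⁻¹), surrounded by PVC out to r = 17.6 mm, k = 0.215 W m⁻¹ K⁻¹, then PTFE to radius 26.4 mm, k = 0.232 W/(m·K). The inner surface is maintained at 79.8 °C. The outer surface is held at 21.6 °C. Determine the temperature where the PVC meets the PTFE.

T = 62.9 °C

Treat each layer as a resistance in series:
  R'_cast iron = ln(0.0151/0.0132)/(2πk) = 0.1345/(2π·46.8) = 4.573×10^-4 m·K/W
  R'_PVC = ln(0.0176/0.0151)/(2πk) = 0.1532/(2π·0.215) = 0.1134 m·K/W
  R'_PTFE = ln(0.0264/0.0176)/(2πk) = 0.4055/(2π·0.232) = 0.2782 m·K/W
ΣR = 4.573×10^-4 + 0.1134 + 0.2782 = 0.3921 m·K/W
Q' = ΔT/ΣR = (79.8 °C − 21.6 °C)/0.3921 = 148.4 W/m
From the inner boundary to the PVC/PTFE interface, ΣR_partial = 0.1139 m·K/W.
T_interface = T_in − Q'·ΣR_partial = 79.8 °C − (148.4)(0.1139) = 62.9 °C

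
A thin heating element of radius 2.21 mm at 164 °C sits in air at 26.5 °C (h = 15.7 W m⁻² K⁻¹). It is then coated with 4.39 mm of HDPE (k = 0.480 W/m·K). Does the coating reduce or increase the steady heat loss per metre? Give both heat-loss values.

increases: 30.0 → 72.4 W/m

Critical radius for a cylinder: r_cr = k/h = 0.0306 m = 3.06 cm.
Outer radius after coating: r₂ = 0.00221 + 0.00439 = 0.00660 m.
Since r₁ < r_cr and r₂ ≤ r_cr, the coating moves toward the maximum at r_cr — heat loss rises.
Bare: R = 1/(2πr₁h) = 4.587 m·K/W; Q = 137.5/4.587 = 30.0 W/m.
Coated: R = R_cond + R_conv = 1.899 m·K/W; Q = 137.5/1.899 = 72.4 W/m.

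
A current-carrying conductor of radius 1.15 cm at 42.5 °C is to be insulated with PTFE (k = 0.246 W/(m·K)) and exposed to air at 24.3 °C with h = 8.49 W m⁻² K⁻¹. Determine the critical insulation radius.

For a cylinder, r_cr = k_ins/h = 0.246/8.49 = 0.0290 m = 2.90 cm

r_cr = 2.90 cm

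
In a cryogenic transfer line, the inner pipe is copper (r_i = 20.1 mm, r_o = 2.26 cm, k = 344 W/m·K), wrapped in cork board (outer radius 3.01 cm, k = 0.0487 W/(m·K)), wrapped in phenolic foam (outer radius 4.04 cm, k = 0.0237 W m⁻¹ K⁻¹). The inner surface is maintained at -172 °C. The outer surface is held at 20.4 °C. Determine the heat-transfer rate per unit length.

Q' = 66.0 W/m

Series thermal resistances, inner to outer:
  R'_copper = ln(0.0226/0.0201)/(2πk) = 0.1172/(2π·344) = 5.424×10^-5 m·K/W
  R'_cork board = ln(0.0301/0.0226)/(2πk) = 0.2866/(2π·0.0487) = 0.9365 m·K/W
  R'_phenolic foam = ln(0.0404/0.0301)/(2πk) = 0.2943/(2π·0.0237) = 1.976 m·K/W
ΣR = 5.424×10^-5 + 0.9365 + 1.976 = 2.913 m·K/W
Q' = ΔT/ΣR = (-172 °C − 20.4 °C)/2.913 = -66.0 W/m
(Negative Q' ⇒ heat flows inward; heat gain = 66.0 W/m.)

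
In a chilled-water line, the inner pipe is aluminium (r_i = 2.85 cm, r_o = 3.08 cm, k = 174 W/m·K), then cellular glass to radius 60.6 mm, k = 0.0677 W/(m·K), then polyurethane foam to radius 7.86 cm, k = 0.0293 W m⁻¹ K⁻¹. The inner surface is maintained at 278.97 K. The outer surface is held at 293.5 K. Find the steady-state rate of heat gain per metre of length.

Q' = 4.84 W/m

Series thermal resistances, inner to outer:
  R'_aluminium = ln(0.0308/0.0285)/(2πk) = 0.07761/(2π·174) = 7.099×10^-5 m·K/W
  R'_cellular glass = ln(0.0606/0.0308)/(2πk) = 0.6768/(2π·0.0677) = 1.591 m·K/W
  R'_polyurethane foam = ln(0.0786/0.0606)/(2πk) = 0.2601/(2π·0.0293) = 1.413 m·K/W
ΣR = 7.099×10^-5 + 1.591 + 1.413 = 3.004 m·K/W
Q' = ΔT/ΣR = (278.97 K − 293.5 K)/3.004 = -4.84 W/m
(Negative Q' ⇒ heat flows inward; heat gain = 4.84 W/m.)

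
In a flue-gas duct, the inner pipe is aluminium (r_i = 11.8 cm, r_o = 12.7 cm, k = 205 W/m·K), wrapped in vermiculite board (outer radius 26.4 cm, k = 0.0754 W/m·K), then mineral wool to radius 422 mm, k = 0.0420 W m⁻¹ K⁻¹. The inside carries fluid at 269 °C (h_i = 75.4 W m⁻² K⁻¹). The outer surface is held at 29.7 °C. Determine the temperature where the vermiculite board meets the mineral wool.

Treat each layer as a resistance in series:
  R'_conv,in = 1/(2πr h) = 1/(2π·0.118·75.4) = 0.01789 m·K/W
  R'_aluminium = ln(0.127/0.118)/(2πk) = 0.07350/(2π·205) = 5.706×10^-5 m·K/W
  R'_vermiculite board = ln(0.264/0.127)/(2πk) = 0.7318/(2π·0.0754) = 1.545 m·K/W
  R'_mineral wool = ln(0.422/0.264)/(2πk) = 0.4691/(2π·0.0420) = 1.777 m·K/W
ΣR = 0.01789 + 5.706×10^-5 + 1.545 + 1.777 = 3.340 m·K/W
Q' = ΔT/ΣR = (269 °C − 29.7 °C)/3.340 = 71.65 W/m
From the inner boundary to the vermiculite board/mineral wool interface, ΣR_partial = 1.563 m·K/W.
T_interface = T_in − Q'·ΣR_partial = 269 °C − (71.65)(1.563) = 157 °C

T = 157 °C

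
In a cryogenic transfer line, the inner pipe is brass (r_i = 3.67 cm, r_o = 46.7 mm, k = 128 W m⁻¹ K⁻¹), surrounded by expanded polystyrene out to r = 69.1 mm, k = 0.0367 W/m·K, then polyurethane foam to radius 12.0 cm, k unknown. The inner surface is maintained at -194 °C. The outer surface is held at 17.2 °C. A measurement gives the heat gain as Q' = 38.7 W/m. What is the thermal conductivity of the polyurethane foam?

k = 0.0234 W/m·K

ΣR = ΔT/Q' = |-194 − 17.2|/38.7 = 5.457 m·K/W
Known resistances:
  R'_brass = ln(0.0467/0.0367)/(2πk) = 0.2410/(2π·128) = 2.996×10^-4 m·K/W
  R'_expanded polystyrene = ln(0.0691/0.0467)/(2πk) = 0.3918/(2π·0.0367) = 1.699 m·K/W
R_polyurethane foam = ΣR − ΣR_known = 5.457 − 1.699 = 3.758 m·K/W
ln(r₂/r₁)/(2πk) = 3.758 ⇒ k = 0.5519/(2π·3.758) = 0.0234 W/m·K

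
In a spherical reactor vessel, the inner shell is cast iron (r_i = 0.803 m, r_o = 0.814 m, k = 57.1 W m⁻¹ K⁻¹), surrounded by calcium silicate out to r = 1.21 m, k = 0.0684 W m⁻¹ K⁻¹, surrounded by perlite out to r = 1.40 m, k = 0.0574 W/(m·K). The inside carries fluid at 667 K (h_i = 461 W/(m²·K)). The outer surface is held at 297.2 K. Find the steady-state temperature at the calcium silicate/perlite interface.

T = 389 K

Series thermal resistances, inner to outer:
  R_conv,in = 1/(4πr²h) = 1/(4π·0.803²·461) = 2.677×10^-4 K/W
  R_cast iron = (1/0.803 − 1/0.814)/(4πk) = 0.01683/(4π·57.1) = 2.345×10^-5 K/W
  R_calcium silicate = (1/0.814 − 1/1.21)/(4πk) = 0.4021/(4π·0.0684) = 0.4678 K/W
  R_perlite = (1/1.21 − 1/1.40)/(4πk) = 0.1122/(4π·0.0574) = 0.1555 K/W
ΣR = 2.677×10^-4 + 2.345×10^-5 + 0.4678 + 0.1555 = 0.6236 K/W
Q = ΔT/ΣR = (667 K − 297.2 K)/0.6236 = 593.0 W
From the inner boundary to the calcium silicate/perlite interface, ΣR_partial = 0.4681 K/W.
T_interface = T_in − Q·ΣR_partial = 667 K − (593.0)(0.4681) = 389 K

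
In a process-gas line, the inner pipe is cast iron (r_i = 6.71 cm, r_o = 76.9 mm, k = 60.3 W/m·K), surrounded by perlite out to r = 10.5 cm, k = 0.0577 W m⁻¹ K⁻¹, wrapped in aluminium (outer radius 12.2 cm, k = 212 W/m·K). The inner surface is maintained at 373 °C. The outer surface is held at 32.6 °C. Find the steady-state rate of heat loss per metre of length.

Resistance network (inner→outer):
  R'_cast iron = ln(0.0769/0.0671)/(2πk) = 0.1363/(2π·60.3) = 3.598×10^-4 m·K/W
  R'_perlite = ln(0.105/0.0769)/(2πk) = 0.3115/(2π·0.0577) = 0.8591 m·K/W
  R'_aluminium = ln(0.122/0.105)/(2πk) = 0.1501/(2π·212) = 1.127×10^-4 m·K/W
ΣR = 3.598×10^-4 + 0.8591 + 1.127×10^-4 = 0.8596 m·K/W
Q' = ΔT/ΣR = (373 °C − 32.6 °C)/0.8596 = 396 W/m

Q' = 396 W/m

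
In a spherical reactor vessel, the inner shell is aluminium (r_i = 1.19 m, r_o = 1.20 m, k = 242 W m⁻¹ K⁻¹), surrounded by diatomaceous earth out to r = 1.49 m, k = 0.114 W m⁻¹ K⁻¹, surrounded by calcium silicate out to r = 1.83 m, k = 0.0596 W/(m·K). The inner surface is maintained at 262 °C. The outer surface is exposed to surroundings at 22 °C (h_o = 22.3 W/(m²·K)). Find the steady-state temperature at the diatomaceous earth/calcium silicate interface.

Series thermal resistances, inner to outer:
  R_aluminium = (1/1.19 − 1/1.20)/(4πk) = 0.007003/(4π·242) = 2.303×10^-6 K/W
  R_diatomaceous earth = (1/1.20 − 1/1.49)/(4πk) = 0.1622/(4π·0.114) = 0.1132 K/W
  R_calcium silicate = (1/1.49 − 1/1.83)/(4πk) = 0.1247/(4π·0.0596) = 0.1665 K/W
  R_conv,out = 1/(4πr²h) = 1/(4π·1.83²·22.3) = 0.001066 K/W
ΣR = 2.303×10^-6 + 0.1132 + 0.1665 + 0.001066 = 0.2808 K/W
Q = ΔT/ΣR = (262 °C − 22 °C)/0.2808 = 854.7 W
From the inner boundary to the diatomaceous earth/calcium silicate interface, ΣR_partial = 0.1132 K/W.
T_interface = T_in − Q·ΣR_partial = 262 °C − (854.7)(0.1132) = 165 °C

T = 165 °C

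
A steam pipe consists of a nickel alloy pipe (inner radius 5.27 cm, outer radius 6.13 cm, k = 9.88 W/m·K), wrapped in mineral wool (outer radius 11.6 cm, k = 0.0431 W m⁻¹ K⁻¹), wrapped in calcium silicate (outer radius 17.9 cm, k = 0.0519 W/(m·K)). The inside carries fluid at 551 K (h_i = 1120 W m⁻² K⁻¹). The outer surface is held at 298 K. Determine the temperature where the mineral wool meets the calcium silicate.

Resistance network (inner→outer):
  R'_conv,in = 1/(2πr h) = 1/(2π·0.0527·1120) = 0.002696 m·K/W
  R'_nickel alloy = ln(0.0613/0.0527)/(2πk) = 0.1512/(2π·9.88) = 0.002435 m·K/W
  R'_mineral wool = ln(0.116/0.0613)/(2πk) = 0.6378/(2π·0.0431) = 2.355 m·K/W
  R'_calcium silicate = ln(0.179/0.116)/(2πk) = 0.4338/(2π·0.0519) = 1.330 m·K/W
ΣR = 0.002696 + 0.002435 + 2.355 + 1.330 = 3.690 m·K/W
Q' = ΔT/ΣR = (551 K − 298 K)/3.690 = 68.56 W/m
From the inner boundary to the mineral wool/calcium silicate interface, ΣR_partial = 2.360 m·K/W.
T_interface = T_in − Q'·ΣR_partial = 551 K − (68.56)(2.360) = 389 K

T = 389 K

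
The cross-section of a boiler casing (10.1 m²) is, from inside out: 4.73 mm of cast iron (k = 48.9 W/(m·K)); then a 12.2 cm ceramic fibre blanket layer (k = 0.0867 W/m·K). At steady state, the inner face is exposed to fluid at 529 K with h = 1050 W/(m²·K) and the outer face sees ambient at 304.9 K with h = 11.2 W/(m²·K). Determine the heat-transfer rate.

Q = 1510 W

Treat each layer as a resistance in series:
  R_conv,in = 1/(hA) = 1/(1050·10.1) = 9.430×10^-5 K/W
  R_cast iron = L/(kA) = 0.00473/(48.9·10.1) = 9.577×10^-6 K/W
  R_ceramic fibre blanket = L/(kA) = 0.122/(0.0867·10.1) = 0.1393 K/W
  R_conv,out = 1/(hA) = 1/(11.2·10.1) = 0.008840 K/W
ΣR = 9.430×10^-5 + 9.577×10^-6 + 0.1393 + 0.008840 = 0.1482 K/W
Q = ΔT/ΣR = (529 K − 304.9 K)/0.1482 = 1510 W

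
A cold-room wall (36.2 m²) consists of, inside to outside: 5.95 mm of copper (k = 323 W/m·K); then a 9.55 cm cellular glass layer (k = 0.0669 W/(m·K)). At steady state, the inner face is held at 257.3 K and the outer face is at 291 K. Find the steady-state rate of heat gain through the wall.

Q = 855 W

Treat each layer as a resistance in series:
  R_copper = L/(kA) = 0.00595/(323·36.2) = 5.089×10^-7 K/W
  R_cellular glass = L/(kA) = 0.0955/(0.0669·36.2) = 0.03943 K/W
ΣR = 5.089×10^-7 + 0.03943 = 0.03943 K/W
Q = ΔT/ΣR = (257.3 K − 291 K)/0.03943 = -855 W
(Negative Q ⇒ heat flows inward; heat gain = 855 W.)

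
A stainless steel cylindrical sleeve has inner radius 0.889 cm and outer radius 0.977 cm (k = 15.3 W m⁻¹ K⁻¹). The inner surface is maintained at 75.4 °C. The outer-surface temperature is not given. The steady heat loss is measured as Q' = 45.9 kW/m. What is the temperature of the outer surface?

T_out = 30.3 °C

Series resistances:
  R'_stainless steel = ln(0.00977/0.00889)/(2πk) = 0.09439/(2π·15.3) = 9.819×10^-4 m·K/W
ΣR = 9.819×10^-4 m·K/W
ΔT = Q'·ΣR = 45900 × 9.819×10^-4 = 45.07 K
Heat flows outward, so T_out = T_in − ΔT = 75.4 − 45.07 = 30.3 °C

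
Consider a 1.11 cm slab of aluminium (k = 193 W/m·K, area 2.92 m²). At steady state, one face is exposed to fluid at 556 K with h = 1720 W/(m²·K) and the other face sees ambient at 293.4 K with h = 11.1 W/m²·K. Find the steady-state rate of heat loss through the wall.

Treat each layer as a resistance in series:
  R_conv,in = 1/(hA) = 1/(1720·2.92) = 1.991×10^-4 K/W
  R_aluminium = L/(kA) = 0.0111/(193·2.92) = 1.970×10^-5 K/W
  R_conv,out = 1/(hA) = 1/(11.1·2.92) = 0.03085 K/W
ΣR = 1.991×10^-4 + 1.970×10^-5 + 0.03085 = 0.03107 K/W
Q = ΔT/ΣR = (556 K − 293.4 K)/0.03107 = 8450 W

Q = 8450 W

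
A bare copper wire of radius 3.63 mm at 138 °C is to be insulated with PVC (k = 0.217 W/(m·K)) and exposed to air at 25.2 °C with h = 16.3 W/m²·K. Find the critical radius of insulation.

r_cr = 1.33 cm

For a cylinder, r_cr = k_ins/h = 0.217/16.3 = 0.0133 m = 1.33 cm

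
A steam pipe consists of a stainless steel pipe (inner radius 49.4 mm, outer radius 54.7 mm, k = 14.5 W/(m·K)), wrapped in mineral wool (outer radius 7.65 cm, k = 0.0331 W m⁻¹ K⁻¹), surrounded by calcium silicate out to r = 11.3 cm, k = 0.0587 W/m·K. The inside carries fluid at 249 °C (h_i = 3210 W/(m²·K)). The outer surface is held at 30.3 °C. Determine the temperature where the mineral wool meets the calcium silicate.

T = 117 °C

Treat each layer as a resistance in series:
  R'_conv,in = 1/(2πr h) = 1/(2π·0.0494·3210) = 0.001004 m·K/W
  R'_stainless steel = ln(0.0547/0.0494)/(2πk) = 0.1019/(2π·14.5) = 0.001119 m·K/W
  R'_mineral wool = ln(0.0765/0.0547)/(2πk) = 0.3354/(2π·0.0331) = 1.613 m·K/W
  R'_calcium silicate = ln(0.113/0.0765)/(2πk) = 0.3901/(2π·0.0587) = 1.058 m·K/W
ΣR = 0.001004 + 0.001119 + 1.613 + 1.058 = 2.673 m·K/W
Q' = ΔT/ΣR = (249 °C − 30.3 °C)/2.673 = 81.82 W/m
From the inner boundary to the mineral wool/calcium silicate interface, ΣR_partial = 1.615 m·K/W.
T_interface = T_in − Q'·ΣR_partial = 249 °C − (81.82)(1.615) = 117 °C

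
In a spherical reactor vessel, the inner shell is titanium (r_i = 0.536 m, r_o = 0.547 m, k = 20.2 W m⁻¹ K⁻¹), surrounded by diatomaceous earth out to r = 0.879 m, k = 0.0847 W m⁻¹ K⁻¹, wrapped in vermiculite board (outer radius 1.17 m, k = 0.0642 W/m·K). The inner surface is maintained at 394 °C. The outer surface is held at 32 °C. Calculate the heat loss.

Resistance network (inner→outer):
  R_titanium = (1/0.536 − 1/0.547)/(4πk) = 0.03752/(4π·20.2) = 1.478×10^-4 K/W
  R_diatomaceous earth = (1/0.547 − 1/0.879)/(4πk) = 0.6905/(4π·0.0847) = 0.6487 K/W
  R_vermiculite board = (1/0.879 − 1/1.17)/(4πk) = 0.2830/(4π·0.0642) = 0.3507 K/W
ΣR = 1.478×10^-4 + 0.6487 + 0.3507 = 0.9995 K/W
Q = ΔT/ΣR = (394 °C − 32 °C)/0.9995 = 362 W

Q = 362 W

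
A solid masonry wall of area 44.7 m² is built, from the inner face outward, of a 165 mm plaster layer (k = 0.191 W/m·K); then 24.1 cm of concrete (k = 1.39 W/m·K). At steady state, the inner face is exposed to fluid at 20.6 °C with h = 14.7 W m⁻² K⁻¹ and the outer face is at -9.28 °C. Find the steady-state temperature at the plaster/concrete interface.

Treat each layer as a resistance in series:
  R_conv,in = 1/(hA) = 1/(14.7·44.7) = 0.001522 K/W
  R_plaster = L/(kA) = 0.165/(0.191·44.7) = 0.01933 K/W
  R_concrete = L/(kA) = 0.241/(1.39·44.7) = 0.003879 K/W
ΣR = 0.001522 + 0.01933 + 0.003879 = 0.02473 K/W
Q = ΔT/ΣR = (20.6 °C − -9.28 °C)/0.02473 = 1208 W
From the inner boundary to the plaster/concrete interface, ΣR_partial = 0.02085 K/W.
T_interface = T_in − Q·ΣR_partial = 20.6 °C − (1208)(0.02085) = -4.59 °C

T = -4.59 °C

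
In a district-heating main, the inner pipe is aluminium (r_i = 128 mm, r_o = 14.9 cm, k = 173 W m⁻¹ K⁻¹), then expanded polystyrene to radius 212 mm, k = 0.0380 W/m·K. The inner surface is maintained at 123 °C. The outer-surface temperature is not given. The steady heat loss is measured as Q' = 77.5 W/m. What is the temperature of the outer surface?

T_out = 8.5 °C

Series resistances:
  R'_aluminium = ln(0.149/0.128)/(2πk) = 0.1519/(2π·173) = 1.398×10^-4 m·K/W
  R'_expanded polystyrene = ln(0.212/0.149)/(2πk) = 0.3526/(2π·0.0380) = 1.477 m·K/W
ΣR = 1.477 m·K/W
ΔT = Q'·ΣR = 77.5 × 1.477 = 114.5 K
Heat flows outward, so T_out = T_in − ΔT = 123 − 114.5 = 8.5 °C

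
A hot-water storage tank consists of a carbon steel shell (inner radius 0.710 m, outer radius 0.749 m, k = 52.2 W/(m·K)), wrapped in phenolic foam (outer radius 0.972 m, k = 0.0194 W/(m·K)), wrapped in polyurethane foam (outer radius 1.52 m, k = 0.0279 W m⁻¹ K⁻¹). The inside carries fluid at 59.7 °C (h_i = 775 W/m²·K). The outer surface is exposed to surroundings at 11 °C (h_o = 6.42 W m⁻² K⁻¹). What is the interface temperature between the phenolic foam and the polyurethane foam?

T = 33.3 °C

Resistance network (inner→outer):
  R_conv,in = 1/(4πr²h) = 1/(4π·0.710²·775) = 2.037×10^-4 K/W
  R_carbon steel = (1/0.710 − 1/0.749)/(4πk) = 0.07334/(4π·52.2) = 1.118×10^-4 K/W
  R_phenolic foam = (1/0.749 − 1/0.972)/(4πk) = 0.3063/(4π·0.0194) = 1.256 K/W
  R_polyurethane foam = (1/0.972 − 1/1.52)/(4πk) = 0.3709/(4π·0.0279) = 1.058 K/W
  R_conv,out = 1/(4πr²h) = 1/(4π·1.52²·6.42) = 0.005365 K/W
ΣR = 2.037×10^-4 + 1.118×10^-4 + 1.256 + 1.058 + 0.005365 = 2.320 K/W
Q = ΔT/ΣR = (59.7 °C − 11 °C)/2.320 = 20.99 W
From the inner boundary to the phenolic foam/polyurethane foam interface, ΣR_partial = 1.256 K/W.
T_interface = T_in − Q·ΣR_partial = 59.7 °C − (20.99)(1.256) = 33.3 °C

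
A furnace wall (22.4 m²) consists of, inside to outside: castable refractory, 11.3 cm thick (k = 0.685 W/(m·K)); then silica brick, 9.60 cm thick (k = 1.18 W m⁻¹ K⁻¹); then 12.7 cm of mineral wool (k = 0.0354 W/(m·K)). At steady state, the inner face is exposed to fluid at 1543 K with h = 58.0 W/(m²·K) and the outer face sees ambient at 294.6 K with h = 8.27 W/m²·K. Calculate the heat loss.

Series thermal resistances, inner to outer:
  R_conv,in = 1/(hA) = 1/(58.0·22.4) = 7.697×10^-4 K/W
  R_castable refractory = L/(kA) = 0.113/(0.685·22.4) = 0.007364 K/W
  R_silica brick = L/(kA) = 0.0960/(1.18·22.4) = 0.003632 K/W
  R_mineral wool = L/(kA) = 0.127/(0.0354·22.4) = 0.1602 K/W
  R_conv,out = 1/(hA) = 1/(8.27·22.4) = 0.005398 K/W
ΣR = 7.697×10^-4 + 0.007364 + 0.003632 + 0.1602 + 0.005398 = 0.1774 K/W
Q = ΔT/ΣR = (1543 K − 294.6 K)/0.1774 = 7040 W

Q = 7.04 kW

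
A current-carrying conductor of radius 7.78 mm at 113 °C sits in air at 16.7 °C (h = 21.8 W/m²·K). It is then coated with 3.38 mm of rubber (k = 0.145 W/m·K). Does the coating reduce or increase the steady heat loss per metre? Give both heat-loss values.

reduces: 103 → 91.7 W/m

Critical radius for a cylinder: r_cr = k/h = 0.00665 m = 0.665 cm.
Outer radius after coating: r₂ = 0.00778 + 0.00338 = 0.01116 m.
Since r₁ ≥ r_cr, any added insulation reduces the heat loss.
Bare: R = 1/(2πr₁h) = 0.9384 m·K/W; Q = 96.3/0.9384 = 103 W/m.
Coated: R = R_cond + R_conv = 1.050 m·K/W; Q = 96.3/1.050 = 91.7 W/m.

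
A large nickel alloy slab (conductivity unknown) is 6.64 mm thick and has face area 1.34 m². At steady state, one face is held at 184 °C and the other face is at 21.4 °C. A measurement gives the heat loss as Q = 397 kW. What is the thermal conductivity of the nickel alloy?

k = 12.1 W/m·K

ΣR = ΔT/Q = |184 − 21.4|/3.97×10^5 = 4.096×10^-4 K/W
L/(kA) = 4.096×10^-4 ⇒ k = 0.00664/(4.096×10^-4·1.34) = 12.1 W/m·K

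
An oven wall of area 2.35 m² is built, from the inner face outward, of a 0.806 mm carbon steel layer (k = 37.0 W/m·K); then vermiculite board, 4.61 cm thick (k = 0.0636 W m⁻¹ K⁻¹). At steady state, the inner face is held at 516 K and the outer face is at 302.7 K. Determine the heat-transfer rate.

Q = 692 W

Treat each layer as a resistance in series:
  R_carbon steel = L/(kA) = 8.06×10^-4/(37.0·2.35) = 9.270×10^-6 K/W
  R_vermiculite board = L/(kA) = 0.0461/(0.0636·2.35) = 0.3084 K/W
ΣR = 9.270×10^-6 + 0.3084 = 0.3084 K/W
Q = ΔT/ΣR = (516 K − 302.7 K)/0.3084 = 692 W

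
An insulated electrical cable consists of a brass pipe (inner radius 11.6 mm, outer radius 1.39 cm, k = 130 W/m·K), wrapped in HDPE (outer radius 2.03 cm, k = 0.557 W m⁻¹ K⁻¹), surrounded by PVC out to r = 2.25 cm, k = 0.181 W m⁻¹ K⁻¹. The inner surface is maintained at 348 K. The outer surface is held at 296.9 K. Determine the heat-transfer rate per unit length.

Q' = 257 W/m

Treat each layer as a resistance in series:
  R'_brass = ln(0.0139/0.0116)/(2πk) = 0.1809/(2π·130) = 2.215×10^-4 m·K/W
  R'_HDPE = ln(0.0203/0.0139)/(2πk) = 0.3787/(2π·0.557) = 0.1082 m·K/W
  R'_PVC = ln(0.0225/0.0203)/(2πk) = 0.1029/(2π·0.181) = 0.09048 m·K/W
ΣR = 2.215×10^-4 + 0.1082 + 0.09048 = 0.1989 m·K/W
Q' = ΔT/ΣR = (348 K − 296.9 K)/0.1989 = 257 W/m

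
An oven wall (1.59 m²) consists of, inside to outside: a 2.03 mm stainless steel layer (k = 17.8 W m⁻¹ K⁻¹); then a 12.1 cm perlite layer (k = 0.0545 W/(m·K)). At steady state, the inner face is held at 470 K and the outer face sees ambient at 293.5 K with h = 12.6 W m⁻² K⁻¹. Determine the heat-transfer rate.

Resistance network (inner→outer):
  R_stainless steel = L/(kA) = 0.00203/(17.8·1.59) = 7.173×10^-5 K/W
  R_perlite = L/(kA) = 0.121/(0.0545·1.59) = 1.396 K/W
  R_conv,out = 1/(hA) = 1/(12.6·1.59) = 0.04992 K/W
ΣR = 7.173×10^-5 + 1.396 + 0.04992 = 1.446 K/W
Q = ΔT/ΣR = (470 K − 293.5 K)/1.446 = 122 W

Q = 122 W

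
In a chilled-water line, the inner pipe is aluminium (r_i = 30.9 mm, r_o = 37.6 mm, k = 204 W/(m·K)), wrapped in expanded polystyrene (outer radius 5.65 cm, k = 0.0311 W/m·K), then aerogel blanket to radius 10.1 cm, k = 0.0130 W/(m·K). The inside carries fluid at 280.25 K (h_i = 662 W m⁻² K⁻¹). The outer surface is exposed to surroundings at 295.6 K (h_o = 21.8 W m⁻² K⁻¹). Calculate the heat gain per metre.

Resistance network (inner→outer):
  R'_conv,in = 1/(2πr h) = 1/(2π·0.0309·662) = 0.007780 m·K/W
  R'_aluminium = ln(0.0376/0.0309)/(2πk) = 0.1962/(2π·204) = 1.531×10^-4 m·K/W
  R'_expanded polystyrene = ln(0.0565/0.0376)/(2πk) = 0.4072/(2π·0.0311) = 2.084 m·K/W
  R'_aerogel blanket = ln(0.101/0.0565)/(2πk) = 0.5809/(2π·0.0130) = 7.112 m·K/W
  R'_conv,out = 1/(2πr h) = 1/(2π·0.101·21.8) = 0.07228 m·K/W
ΣR = 0.007780 + 1.531×10^-4 + 2.084 + 7.112 + 0.07228 = 9.276 m·K/W
Q' = ΔT/ΣR = (280.25 K − 295.6 K)/9.276 = -1.65 W/m
(Negative Q' ⇒ heat flows inward; heat gain = 1.65 W/m.)

Q' = 1.65 W/m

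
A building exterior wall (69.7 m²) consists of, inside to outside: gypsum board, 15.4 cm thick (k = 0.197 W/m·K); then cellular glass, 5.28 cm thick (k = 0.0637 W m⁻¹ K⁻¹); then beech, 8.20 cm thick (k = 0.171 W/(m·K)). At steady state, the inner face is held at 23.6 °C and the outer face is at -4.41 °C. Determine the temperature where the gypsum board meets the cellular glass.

Resistance network (inner→outer):
  R_gypsum board = L/(kA) = 0.154/(0.197·69.7) = 0.01122 K/W
  R_cellular glass = L/(kA) = 0.0528/(0.0637·69.7) = 0.01189 K/W
  R_beech = L/(kA) = 0.0820/(0.171·69.7) = 0.006880 K/W
ΣR = 0.01122 + 0.01189 + 0.006880 = 0.02999 K/W
Q = ΔT/ΣR = (23.6 °C − -4.41 °C)/0.02999 = 934.0 W
From the inner boundary to the gypsum board/cellular glass interface, ΣR_partial = 0.01122 K/W.
T_interface = T_in − Q·ΣR_partial = 23.6 °C − (934.0)(0.01122) = 13.1 °C

T = 13.1 °C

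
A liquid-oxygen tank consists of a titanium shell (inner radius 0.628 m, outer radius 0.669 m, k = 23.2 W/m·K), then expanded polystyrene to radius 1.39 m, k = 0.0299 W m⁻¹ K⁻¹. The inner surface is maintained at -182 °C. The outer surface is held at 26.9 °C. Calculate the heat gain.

Q = 101 W

Treat each layer as a resistance in series:
  R_titanium = (1/0.628 − 1/0.669)/(4πk) = 0.09759/(4π·23.2) = 3.347×10^-4 K/W
  R_expanded polystyrene = (1/0.669 − 1/1.39)/(4πk) = 0.7753/(4π·0.0299) = 2.064 K/W
ΣR = 3.347×10^-4 + 2.064 = 2.064 K/W
Q = ΔT/ΣR = (-182 °C − 26.9 °C)/2.064 = -101 W
(Negative Q ⇒ heat flows inward; heat gain = 101 W.)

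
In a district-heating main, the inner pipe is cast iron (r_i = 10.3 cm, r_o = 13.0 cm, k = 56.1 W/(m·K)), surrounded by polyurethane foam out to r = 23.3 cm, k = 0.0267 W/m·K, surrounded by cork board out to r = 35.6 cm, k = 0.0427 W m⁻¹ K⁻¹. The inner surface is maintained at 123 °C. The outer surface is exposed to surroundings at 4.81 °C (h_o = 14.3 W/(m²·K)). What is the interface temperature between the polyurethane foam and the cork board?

Series thermal resistances, inner to outer:
  R'_cast iron = ln(0.130/0.103)/(2πk) = 0.2328/(2π·56.1) = 6.605×10^-4 m·K/W
  R'_polyurethane foam = ln(0.233/0.130)/(2πk) = 0.5835/(2π·0.0267) = 3.478 m·K/W
  R'_cork board = ln(0.356/0.233)/(2πk) = 0.4239/(2π·0.0427) = 1.580 m·K/W
  R'_conv,out = 1/(2πr h) = 1/(2π·0.356·14.3) = 0.03126 m·K/W
ΣR = 6.605×10^-4 + 3.478 + 1.580 + 0.03126 = 5.090 m·K/W
Q' = ΔT/ΣR = (123 °C − 4.81 °C)/5.090 = 23.22 W/m
From the inner boundary to the polyurethane foam/cork board interface, ΣR_partial = 3.479 m·K/W.
T_interface = T_in − Q'·ΣR_partial = 123 °C − (23.22)(3.479) = 42.2 °C

T = 42.2 °C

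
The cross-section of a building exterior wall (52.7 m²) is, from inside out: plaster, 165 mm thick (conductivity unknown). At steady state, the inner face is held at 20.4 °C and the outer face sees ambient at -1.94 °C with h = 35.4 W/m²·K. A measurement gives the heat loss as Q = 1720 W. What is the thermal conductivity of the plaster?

k = 0.251 W/m·K

ΣR = ΔT/Q = |20.4 − -1.94|/1720 = 0.01299 K/W
Known resistances:
  R_conv,out = 1/(hA) = 1/(35.4·52.7) = 5.360×10^-4 K/W
R_plaster = ΣR − ΣR_known = 0.01299 − 5.360×10^-4 = 0.01245 K/W
L/(kA) = 0.01245 ⇒ k = 0.165/(0.01245·52.7) = 0.251 W/m·K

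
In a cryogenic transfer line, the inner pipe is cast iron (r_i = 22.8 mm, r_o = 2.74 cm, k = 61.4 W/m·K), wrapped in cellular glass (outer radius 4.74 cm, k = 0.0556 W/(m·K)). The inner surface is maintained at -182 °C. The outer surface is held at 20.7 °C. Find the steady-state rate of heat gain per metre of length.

Q' = 129 W/m

Series thermal resistances, inner to outer:
  R'_cast iron = ln(0.0274/0.0228)/(2πk) = 0.1838/(2π·61.4) = 4.764×10^-4 m·K/W
  R'_cellular glass = ln(0.0474/0.0274)/(2πk) = 0.5481/(2π·0.0556) = 1.569 m·K/W
ΣR = 4.764×10^-4 + 1.569 = 1.569 m·K/W
Q' = ΔT/ΣR = (-182 °C − 20.7 °C)/1.569 = -129 W/m
(Negative Q' ⇒ heat flows inward; heat gain = 129 W/m.)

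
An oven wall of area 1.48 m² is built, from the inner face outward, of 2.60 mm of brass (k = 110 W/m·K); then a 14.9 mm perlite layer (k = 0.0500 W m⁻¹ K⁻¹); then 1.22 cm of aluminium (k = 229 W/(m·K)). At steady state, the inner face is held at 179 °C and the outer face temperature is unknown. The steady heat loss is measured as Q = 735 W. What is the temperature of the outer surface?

T_out = 31.0 °C

Sum the resistances:
  R_brass = L/(kA) = 0.00260/(110·1.48) = 1.597×10^-5 K/W
  R_perlite = L/(kA) = 0.0149/(0.0500·1.48) = 0.2014 K/W
  R_aluminium = L/(kA) = 0.0122/(229·1.48) = 3.600×10^-5 K/W
ΣR = 0.2014 K/W
ΔT = Q·ΣR = 735 × 0.2014 = 148.0 K
Heat flows outward, so T_out = T_in − ΔT = 179 − 148.0 = 31.0 °C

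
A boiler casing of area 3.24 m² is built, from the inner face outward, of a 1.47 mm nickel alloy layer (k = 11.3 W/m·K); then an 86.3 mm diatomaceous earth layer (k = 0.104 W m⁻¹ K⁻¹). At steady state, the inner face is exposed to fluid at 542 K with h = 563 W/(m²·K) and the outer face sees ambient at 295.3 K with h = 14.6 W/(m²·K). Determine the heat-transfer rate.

Q = 888 W

Series thermal resistances, inner to outer:
  R_conv,in = 1/(hA) = 1/(563·3.24) = 5.482×10^-4 K/W
  R_nickel alloy = L/(kA) = 0.00147/(11.3·3.24) = 4.015×10^-5 K/W
  R_diatomaceous earth = L/(kA) = 0.0863/(0.104·3.24) = 0.2561 K/W
  R_conv,out = 1/(hA) = 1/(14.6·3.24) = 0.02114 K/W
ΣR = 5.482×10^-4 + 4.015×10^-5 + 0.2561 + 0.02114 = 0.2778 K/W
Q = ΔT/ΣR = (542 K − 295.3 K)/0.2778 = 888 W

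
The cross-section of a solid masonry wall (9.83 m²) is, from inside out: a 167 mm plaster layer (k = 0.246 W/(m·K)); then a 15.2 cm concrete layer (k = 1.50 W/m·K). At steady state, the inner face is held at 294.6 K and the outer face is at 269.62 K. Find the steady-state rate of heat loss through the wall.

Treat each layer as a resistance in series:
  R_plaster = L/(kA) = 0.167/(0.246·9.83) = 0.06906 K/W
  R_concrete = L/(kA) = 0.152/(1.50·9.83) = 0.01031 K/W
ΣR = 0.06906 + 0.01031 = 0.07937 K/W
Q = ΔT/ΣR = (294.6 K − 269.62 K)/0.07937 = 315 W

Q = 315 W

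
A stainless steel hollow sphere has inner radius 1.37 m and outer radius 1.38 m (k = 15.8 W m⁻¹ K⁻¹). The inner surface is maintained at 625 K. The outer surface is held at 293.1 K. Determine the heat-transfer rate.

Q = 4πk·ΔT/(1/r₁ − 1/r₂) = 4π × 15.8 × 331.9 / (1/1.37 − 1/1.38) = 1.25×10^7 W

Q = 12500 kW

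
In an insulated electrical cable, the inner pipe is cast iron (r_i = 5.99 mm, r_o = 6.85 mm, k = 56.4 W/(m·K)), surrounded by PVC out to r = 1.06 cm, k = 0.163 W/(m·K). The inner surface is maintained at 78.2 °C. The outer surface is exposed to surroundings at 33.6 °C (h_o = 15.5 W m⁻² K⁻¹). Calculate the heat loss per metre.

Q' = 32.0 W/m

Treat each layer as a resistance in series:
  R'_cast iron = ln(0.00685/0.00599)/(2πk) = 0.1342/(2π·56.4) = 3.786×10^-4 m·K/W
  R'_PVC = ln(0.0106/0.00685)/(2πk) = 0.4366/(2π·0.163) = 0.4263 m·K/W
  R'_conv,out = 1/(2πr h) = 1/(2π·0.0106·15.5) = 0.9687 m·K/W
ΣR = 3.786×10^-4 + 0.4263 + 0.9687 = 1.395 m·K/W
Q' = ΔT/ΣR = (78.2 °C − 33.6 °C)/1.395 = 32.0 W/m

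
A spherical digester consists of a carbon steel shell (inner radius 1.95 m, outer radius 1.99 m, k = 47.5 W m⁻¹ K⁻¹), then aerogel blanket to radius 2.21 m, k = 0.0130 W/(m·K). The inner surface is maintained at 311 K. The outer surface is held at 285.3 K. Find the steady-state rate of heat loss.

Resistance network (inner→outer):
  R_carbon steel = (1/1.95 − 1/1.99)/(4πk) = 0.01031/(4π·47.5) = 1.727×10^-5 K/W
  R_aerogel blanket = (1/1.99 − 1/2.21)/(4πk) = 0.05002/(4π·0.0130) = 0.3062 K/W
ΣR = 1.727×10^-5 + 0.3062 = 0.3062 K/W
Q = ΔT/ΣR = (311 K − 285.3 K)/0.3062 = 83.9 W

Q = 83.9 W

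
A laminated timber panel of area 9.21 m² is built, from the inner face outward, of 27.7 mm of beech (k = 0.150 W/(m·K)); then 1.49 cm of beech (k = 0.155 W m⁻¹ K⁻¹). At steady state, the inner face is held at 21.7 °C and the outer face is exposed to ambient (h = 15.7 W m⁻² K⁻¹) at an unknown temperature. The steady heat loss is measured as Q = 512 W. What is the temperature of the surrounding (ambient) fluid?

Series resistances:
  R_beech = L/(kA) = 0.0277/(0.150·9.21) = 0.02005 K/W
  R_beech = L/(kA) = 0.0149/(0.155·9.21) = 0.01044 K/W
  R_conv,out = 1/(hA) = 1/(15.7·9.21) = 0.006916 K/W
ΣR = 0.03740 K/W
ΔT = Q·ΣR = 512 × 0.03740 = 19.15 K
Heat flows outward, so T_out = T_in − ΔT = 21.7 − 19.15 = 2.55 °C

T_out = 2.55 °C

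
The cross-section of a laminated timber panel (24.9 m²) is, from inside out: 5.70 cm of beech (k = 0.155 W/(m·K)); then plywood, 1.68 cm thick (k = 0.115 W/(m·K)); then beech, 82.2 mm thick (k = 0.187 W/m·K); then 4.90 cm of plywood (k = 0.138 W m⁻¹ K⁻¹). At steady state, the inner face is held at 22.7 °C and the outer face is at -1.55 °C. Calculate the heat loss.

Treat each layer as a resistance in series:
  R_beech = L/(kA) = 0.0570/(0.155·24.9) = 0.01477 K/W
  R_plywood = L/(kA) = 0.0168/(0.115·24.9) = 0.005867 K/W
  R_beech = L/(kA) = 0.0822/(0.187·24.9) = 0.01765 K/W
  R_plywood = L/(kA) = 0.0490/(0.138·24.9) = 0.01426 K/W
ΣR = 0.01477 + 0.005867 + 0.01765 + 0.01426 = 0.05255 K/W
Q = ΔT/ΣR = (22.7 °C − -1.55 °C)/0.05255 = 461 W

Q = 461 W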